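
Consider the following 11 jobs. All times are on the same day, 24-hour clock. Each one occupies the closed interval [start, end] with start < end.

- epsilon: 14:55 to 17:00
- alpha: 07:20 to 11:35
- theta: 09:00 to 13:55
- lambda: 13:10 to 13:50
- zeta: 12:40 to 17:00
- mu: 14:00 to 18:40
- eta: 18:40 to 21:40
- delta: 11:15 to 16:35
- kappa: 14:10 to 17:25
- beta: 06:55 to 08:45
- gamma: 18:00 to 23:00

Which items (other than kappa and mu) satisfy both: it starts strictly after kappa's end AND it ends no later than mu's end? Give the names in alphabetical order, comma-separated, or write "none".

none

Conditions: its start is strictly after kappa's end (X.start > 17:25) AND its end is no later than mu's end (X.end <= 18:40).
alpha: start 07:20 > 17:25? ✗; end 11:35 <= 18:40? ✓ → no.
beta: start 06:55 > 17:25? ✗; end 08:45 <= 18:40? ✓ → no.
delta: start 11:15 > 17:25? ✗; end 16:35 <= 18:40? ✓ → no.
epsilon: start 14:55 > 17:25? ✗; end 17:00 <= 18:40? ✓ → no.
eta: start 18:40 > 17:25? ✓; end 21:40 <= 18:40? ✗ → no.
gamma: start 18:00 > 17:25? ✓; end 23:00 <= 18:40? ✗ → no.
lambda: start 13:10 > 17:25? ✗; end 13:50 <= 18:40? ✓ → no.
theta: start 09:00 > 17:25? ✗; end 13:55 <= 18:40? ✓ → no.
zeta: start 12:40 > 17:25? ✗; end 17:00 <= 18:40? ✓ → no.
Result: none.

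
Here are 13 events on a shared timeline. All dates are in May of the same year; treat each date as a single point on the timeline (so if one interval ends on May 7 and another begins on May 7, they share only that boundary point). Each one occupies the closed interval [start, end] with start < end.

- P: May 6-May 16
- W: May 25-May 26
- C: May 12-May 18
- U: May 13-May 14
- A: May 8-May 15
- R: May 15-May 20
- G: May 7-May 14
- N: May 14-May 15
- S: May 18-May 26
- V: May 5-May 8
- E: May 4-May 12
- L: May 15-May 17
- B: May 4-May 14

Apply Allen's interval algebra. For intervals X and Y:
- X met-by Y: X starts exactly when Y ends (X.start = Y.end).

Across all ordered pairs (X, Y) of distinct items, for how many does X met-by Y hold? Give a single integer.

10

Checking all 156 ordered pairs for relation 'met-by'; matching pairs in alphabetical order:
(A, V): A met-by V ✓
(C, E): C met-by E ✓
(L, A): L met-by A ✓
(L, N): L met-by N ✓
(N, B): N met-by B ✓
(N, G): N met-by G ✓
(N, U): N met-by U ✓
(R, A): R met-by A ✓
(R, N): R met-by N ✓
(S, C): S met-by C ✓
Count: 10.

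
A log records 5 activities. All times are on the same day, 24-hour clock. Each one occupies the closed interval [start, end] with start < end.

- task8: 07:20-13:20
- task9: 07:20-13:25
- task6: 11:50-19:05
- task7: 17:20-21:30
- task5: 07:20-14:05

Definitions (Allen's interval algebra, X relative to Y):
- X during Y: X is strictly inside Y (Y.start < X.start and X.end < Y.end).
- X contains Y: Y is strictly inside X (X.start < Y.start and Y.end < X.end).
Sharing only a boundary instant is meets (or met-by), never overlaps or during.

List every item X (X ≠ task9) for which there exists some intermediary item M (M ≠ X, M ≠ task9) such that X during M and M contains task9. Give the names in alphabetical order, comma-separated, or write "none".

none

Target task9 = [07:20, 13:25].
Intermediaries M with M contains task9: none.
Union: none.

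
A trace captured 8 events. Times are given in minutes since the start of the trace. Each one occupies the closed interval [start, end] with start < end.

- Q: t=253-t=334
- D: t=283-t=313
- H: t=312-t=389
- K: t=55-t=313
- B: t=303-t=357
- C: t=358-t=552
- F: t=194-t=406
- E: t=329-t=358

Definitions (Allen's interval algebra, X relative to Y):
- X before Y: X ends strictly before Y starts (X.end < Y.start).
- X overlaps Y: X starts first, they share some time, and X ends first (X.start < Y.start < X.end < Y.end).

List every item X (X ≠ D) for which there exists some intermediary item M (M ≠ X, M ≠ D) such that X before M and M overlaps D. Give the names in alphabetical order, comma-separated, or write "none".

Target D = [t=283, t=313].
Intermediaries M with M overlaps D: none.
Union: none.

none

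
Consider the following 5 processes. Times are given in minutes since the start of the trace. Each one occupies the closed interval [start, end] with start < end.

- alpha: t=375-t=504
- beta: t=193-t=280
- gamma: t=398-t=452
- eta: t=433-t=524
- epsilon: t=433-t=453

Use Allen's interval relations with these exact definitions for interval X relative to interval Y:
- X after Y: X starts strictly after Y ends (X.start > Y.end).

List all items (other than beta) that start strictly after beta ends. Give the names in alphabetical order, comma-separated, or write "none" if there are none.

alpha, epsilon, eta, gamma

Target beta = [t=193, t=280].
alpha [t=375, t=504] → after → yes.
epsilon [t=433, t=453] → after → yes.
eta [t=433, t=524] → after → yes.
gamma [t=398, t=452] → after → yes.
Result: alpha, epsilon, eta, gamma.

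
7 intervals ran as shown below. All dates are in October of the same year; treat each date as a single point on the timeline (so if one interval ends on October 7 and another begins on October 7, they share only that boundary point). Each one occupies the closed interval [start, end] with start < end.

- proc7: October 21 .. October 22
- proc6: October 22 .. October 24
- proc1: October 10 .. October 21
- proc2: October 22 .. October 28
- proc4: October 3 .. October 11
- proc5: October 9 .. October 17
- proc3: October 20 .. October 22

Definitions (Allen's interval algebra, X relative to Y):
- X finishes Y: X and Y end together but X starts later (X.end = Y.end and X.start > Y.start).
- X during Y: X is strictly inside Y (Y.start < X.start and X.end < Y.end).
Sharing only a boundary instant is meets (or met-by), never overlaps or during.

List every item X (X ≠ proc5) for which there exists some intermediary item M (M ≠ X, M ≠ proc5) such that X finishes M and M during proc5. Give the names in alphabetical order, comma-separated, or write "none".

none

Target proc5 = [October 9, October 17].
Intermediaries M with M during proc5: none.
Union: none.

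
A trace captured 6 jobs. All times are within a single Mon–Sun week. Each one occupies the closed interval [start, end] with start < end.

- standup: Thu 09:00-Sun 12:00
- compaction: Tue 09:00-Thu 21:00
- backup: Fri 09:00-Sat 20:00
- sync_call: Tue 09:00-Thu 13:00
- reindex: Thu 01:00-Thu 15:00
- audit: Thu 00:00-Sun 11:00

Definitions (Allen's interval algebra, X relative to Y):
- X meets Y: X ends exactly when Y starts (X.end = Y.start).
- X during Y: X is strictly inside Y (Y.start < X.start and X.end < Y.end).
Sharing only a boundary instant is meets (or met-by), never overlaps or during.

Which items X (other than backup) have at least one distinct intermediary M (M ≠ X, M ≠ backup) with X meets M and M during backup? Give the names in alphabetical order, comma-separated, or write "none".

none

Target backup = [Fri 09:00, Sat 20:00].
Intermediaries M with M during backup: none.
Union: none.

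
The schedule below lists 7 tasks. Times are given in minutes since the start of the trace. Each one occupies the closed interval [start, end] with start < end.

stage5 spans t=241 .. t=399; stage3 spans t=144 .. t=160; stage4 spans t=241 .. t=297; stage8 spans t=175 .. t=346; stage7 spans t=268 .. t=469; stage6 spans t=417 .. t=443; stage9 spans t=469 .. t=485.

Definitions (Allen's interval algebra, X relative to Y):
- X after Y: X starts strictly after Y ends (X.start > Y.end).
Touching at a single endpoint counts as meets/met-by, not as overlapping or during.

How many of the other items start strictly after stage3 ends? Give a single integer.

Target stage3 = [t=144, t=160].
stage4 [t=241, t=297] → after → counts.
stage5 [t=241, t=399] → after → counts.
stage6 [t=417, t=443] → after → counts.
stage7 [t=268, t=469] → after → counts.
stage8 [t=175, t=346] → after → counts.
stage9 [t=469, t=485] → after → counts.
Total: 6.

6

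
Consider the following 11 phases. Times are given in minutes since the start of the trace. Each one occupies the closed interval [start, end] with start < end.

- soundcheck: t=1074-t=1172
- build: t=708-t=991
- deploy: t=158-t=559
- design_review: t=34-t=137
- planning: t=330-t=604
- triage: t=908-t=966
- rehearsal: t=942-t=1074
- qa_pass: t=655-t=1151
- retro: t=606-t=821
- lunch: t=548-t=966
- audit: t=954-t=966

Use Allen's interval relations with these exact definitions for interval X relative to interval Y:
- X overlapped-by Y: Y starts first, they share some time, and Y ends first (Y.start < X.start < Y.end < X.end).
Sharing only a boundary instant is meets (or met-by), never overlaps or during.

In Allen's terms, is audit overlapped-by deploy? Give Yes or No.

No

audit = [t=954, t=966], deploy = [t=158, t=559].
Actual relation of audit to deploy: after.
Asked whether 'overlapped-by' holds → No.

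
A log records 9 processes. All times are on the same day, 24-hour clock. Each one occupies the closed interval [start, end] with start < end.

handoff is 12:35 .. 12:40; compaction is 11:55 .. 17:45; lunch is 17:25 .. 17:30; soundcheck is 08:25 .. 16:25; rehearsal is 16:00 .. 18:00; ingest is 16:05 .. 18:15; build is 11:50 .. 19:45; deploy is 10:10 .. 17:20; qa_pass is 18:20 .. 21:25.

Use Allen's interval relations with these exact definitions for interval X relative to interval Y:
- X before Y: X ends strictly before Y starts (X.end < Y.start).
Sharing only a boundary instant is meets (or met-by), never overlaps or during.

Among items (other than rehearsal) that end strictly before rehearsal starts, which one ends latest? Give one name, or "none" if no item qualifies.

handoff

Target rehearsal = [16:00, 18:00].
build [11:50, 19:45] → contains → excluded.
compaction [11:55, 17:45] → overlaps → excluded.
deploy [10:10, 17:20] → overlaps → excluded.
handoff [12:35, 12:40] → before → candidate.
ingest [16:05, 18:15] → overlapped-by → excluded.
lunch [17:25, 17:30] → during → excluded.
qa_pass [18:20, 21:25] → after → excluded.
soundcheck [08:25, 16:25] → overlaps → excluded.
Among candidates, latest end is 12:40 → handoff.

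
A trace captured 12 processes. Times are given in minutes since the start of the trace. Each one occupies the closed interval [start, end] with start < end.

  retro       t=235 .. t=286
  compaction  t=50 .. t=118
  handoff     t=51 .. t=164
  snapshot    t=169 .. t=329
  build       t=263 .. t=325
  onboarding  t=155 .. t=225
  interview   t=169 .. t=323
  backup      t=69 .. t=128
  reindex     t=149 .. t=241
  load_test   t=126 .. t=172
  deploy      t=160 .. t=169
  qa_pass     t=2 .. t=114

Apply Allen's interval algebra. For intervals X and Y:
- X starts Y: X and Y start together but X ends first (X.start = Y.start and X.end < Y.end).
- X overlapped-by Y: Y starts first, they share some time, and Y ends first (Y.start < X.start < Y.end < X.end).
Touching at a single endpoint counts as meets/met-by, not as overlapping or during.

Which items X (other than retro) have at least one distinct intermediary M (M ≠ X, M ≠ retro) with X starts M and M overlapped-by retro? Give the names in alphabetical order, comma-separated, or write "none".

Target retro = [t=235, t=286].
Intermediaries M with M overlapped-by retro: build.
Via build — items with X starts build: none.
Union: none.

none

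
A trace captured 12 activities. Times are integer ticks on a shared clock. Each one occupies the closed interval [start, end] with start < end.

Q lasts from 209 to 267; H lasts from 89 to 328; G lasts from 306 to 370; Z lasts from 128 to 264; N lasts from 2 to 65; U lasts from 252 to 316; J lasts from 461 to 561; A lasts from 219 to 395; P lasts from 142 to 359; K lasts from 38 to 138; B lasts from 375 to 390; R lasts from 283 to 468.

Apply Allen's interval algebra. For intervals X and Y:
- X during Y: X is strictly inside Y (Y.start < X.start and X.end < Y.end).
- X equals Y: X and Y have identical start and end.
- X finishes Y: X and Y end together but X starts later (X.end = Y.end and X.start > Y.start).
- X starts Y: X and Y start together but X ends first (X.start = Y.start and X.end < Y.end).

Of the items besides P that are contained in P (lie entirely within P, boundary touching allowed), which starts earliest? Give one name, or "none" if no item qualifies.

Target P = [142, 359].
A [219, 395] → overlapped-by → excluded.
B [375, 390] → after → excluded.
G [306, 370] → overlapped-by → excluded.
H [89, 328] → overlaps → excluded.
J [461, 561] → after → excluded.
K [38, 138] → before → excluded.
N [2, 65] → before → excluded.
Q [209, 267] → during → candidate.
R [283, 468] → overlapped-by → excluded.
U [252, 316] → during → candidate.
Z [128, 264] → overlaps → excluded.
Among candidates, earliest start is 209 → Q.

Q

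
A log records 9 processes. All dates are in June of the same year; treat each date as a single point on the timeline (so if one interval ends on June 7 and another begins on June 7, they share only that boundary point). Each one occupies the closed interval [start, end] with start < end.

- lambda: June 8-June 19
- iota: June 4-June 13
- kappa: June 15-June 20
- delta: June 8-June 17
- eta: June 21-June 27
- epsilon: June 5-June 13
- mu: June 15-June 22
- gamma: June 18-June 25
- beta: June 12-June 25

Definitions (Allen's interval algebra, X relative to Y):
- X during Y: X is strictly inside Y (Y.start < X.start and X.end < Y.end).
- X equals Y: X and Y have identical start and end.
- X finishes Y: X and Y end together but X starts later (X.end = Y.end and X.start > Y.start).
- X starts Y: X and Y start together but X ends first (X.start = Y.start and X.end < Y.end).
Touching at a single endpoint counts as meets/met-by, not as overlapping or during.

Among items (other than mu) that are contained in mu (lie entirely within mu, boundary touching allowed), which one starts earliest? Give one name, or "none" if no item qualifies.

Target mu = [June 15, June 22].
beta [June 12, June 25] → contains → excluded.
delta [June 8, June 17] → overlaps → excluded.
epsilon [June 5, June 13] → before → excluded.
eta [June 21, June 27] → overlapped-by → excluded.
gamma [June 18, June 25] → overlapped-by → excluded.
iota [June 4, June 13] → before → excluded.
kappa [June 15, June 20] → starts → candidate.
lambda [June 8, June 19] → overlaps → excluded.
Among candidates, earliest start is June 15 → kappa.

kappa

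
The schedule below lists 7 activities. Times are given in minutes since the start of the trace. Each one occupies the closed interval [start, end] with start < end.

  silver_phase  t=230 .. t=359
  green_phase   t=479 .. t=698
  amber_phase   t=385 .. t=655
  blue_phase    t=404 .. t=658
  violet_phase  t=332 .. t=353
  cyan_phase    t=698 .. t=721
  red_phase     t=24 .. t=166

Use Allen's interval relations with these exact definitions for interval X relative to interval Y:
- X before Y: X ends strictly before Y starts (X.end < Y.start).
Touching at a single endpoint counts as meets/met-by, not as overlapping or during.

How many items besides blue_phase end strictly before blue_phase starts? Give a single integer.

3

Target blue_phase = [t=404, t=658].
amber_phase [t=385, t=655] → overlaps → no.
cyan_phase [t=698, t=721] → after → no.
green_phase [t=479, t=698] → overlapped-by → no.
red_phase [t=24, t=166] → before → counts.
silver_phase [t=230, t=359] → before → counts.
violet_phase [t=332, t=353] → before → counts.
Total: 3.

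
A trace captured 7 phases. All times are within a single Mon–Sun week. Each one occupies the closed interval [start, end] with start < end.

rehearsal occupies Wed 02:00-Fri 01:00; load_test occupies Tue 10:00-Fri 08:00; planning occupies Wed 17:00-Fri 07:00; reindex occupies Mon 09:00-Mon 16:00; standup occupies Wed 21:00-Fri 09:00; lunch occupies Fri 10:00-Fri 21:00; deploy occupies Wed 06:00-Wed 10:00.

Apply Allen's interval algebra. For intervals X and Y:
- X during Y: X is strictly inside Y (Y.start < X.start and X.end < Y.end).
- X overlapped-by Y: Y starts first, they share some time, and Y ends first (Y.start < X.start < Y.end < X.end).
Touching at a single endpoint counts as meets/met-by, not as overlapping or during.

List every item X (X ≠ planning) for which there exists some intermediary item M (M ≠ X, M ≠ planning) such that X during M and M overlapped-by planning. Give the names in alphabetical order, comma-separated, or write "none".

none

Target planning = [Wed 17:00, Fri 07:00].
Intermediaries M with M overlapped-by planning: standup.
Via standup — items with X during standup: none.
Union: none.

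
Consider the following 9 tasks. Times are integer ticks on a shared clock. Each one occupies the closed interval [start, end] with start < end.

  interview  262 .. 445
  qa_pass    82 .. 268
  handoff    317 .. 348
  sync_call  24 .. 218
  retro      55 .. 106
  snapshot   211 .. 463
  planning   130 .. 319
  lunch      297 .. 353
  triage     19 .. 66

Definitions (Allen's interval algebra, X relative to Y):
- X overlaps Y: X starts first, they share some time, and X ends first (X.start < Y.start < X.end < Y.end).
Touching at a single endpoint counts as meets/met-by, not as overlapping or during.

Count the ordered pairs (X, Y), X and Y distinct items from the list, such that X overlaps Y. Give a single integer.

Checking all 72 ordered pairs for relation 'overlaps'; matching pairs in alphabetical order:
(planning, handoff): planning overlaps handoff ✓
(planning, interview): planning overlaps interview ✓
(planning, lunch): planning overlaps lunch ✓
(planning, snapshot): planning overlaps snapshot ✓
(qa_pass, interview): qa_pass overlaps interview ✓
(qa_pass, planning): qa_pass overlaps planning ✓
(qa_pass, snapshot): qa_pass overlaps snapshot ✓
(retro, qa_pass): retro overlaps qa_pass ✓
(sync_call, planning): sync_call overlaps planning ✓
(sync_call, qa_pass): sync_call overlaps qa_pass ✓
(sync_call, snapshot): sync_call overlaps snapshot ✓
(triage, retro): triage overlaps retro ✓
(triage, sync_call): triage overlaps sync_call ✓
Count: 13.

13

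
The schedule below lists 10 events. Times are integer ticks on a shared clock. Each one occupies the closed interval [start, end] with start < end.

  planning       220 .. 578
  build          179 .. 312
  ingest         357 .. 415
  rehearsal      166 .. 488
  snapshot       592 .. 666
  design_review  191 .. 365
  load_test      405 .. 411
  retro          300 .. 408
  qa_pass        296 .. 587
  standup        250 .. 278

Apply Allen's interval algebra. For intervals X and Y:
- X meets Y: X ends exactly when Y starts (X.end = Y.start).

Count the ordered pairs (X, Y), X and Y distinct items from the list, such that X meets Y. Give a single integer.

Checking all 90 ordered pairs for relation 'meets'; matching pairs in alphabetical order:
No pair satisfies it.
Count: 0.

0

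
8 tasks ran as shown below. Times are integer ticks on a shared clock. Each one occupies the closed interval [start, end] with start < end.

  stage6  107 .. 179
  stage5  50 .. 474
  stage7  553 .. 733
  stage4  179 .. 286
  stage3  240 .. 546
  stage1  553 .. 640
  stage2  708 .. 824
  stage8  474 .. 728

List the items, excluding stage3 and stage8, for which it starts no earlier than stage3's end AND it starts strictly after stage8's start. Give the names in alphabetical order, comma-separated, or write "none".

Conditions: its start is no earlier than stage3's end (X.start >= 546) AND its start is strictly after stage8's start (X.start > 474).
stage1: start 553 >= 546? ✓; start 553 > 474? ✓ → yes.
stage2: start 708 >= 546? ✓; start 708 > 474? ✓ → yes.
stage4: start 179 >= 546? ✗; start 179 > 474? ✗ → no.
stage5: start 50 >= 546? ✗; start 50 > 474? ✗ → no.
stage6: start 107 >= 546? ✗; start 107 > 474? ✗ → no.
stage7: start 553 >= 546? ✓; start 553 > 474? ✓ → yes.
Result: stage1, stage2, stage7.

stage1, stage2, stage7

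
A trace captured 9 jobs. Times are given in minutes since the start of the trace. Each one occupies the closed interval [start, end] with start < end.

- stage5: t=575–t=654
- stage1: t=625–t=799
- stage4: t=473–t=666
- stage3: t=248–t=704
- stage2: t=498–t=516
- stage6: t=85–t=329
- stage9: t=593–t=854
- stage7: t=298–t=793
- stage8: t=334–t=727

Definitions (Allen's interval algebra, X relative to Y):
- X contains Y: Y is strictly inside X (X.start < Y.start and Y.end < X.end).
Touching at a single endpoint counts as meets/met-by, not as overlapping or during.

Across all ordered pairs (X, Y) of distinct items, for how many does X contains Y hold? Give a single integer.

13

Checking all 72 ordered pairs for relation 'contains'; matching pairs in alphabetical order:
(stage3, stage2): stage3 contains stage2 ✓
(stage3, stage4): stage3 contains stage4 ✓
(stage3, stage5): stage3 contains stage5 ✓
(stage4, stage2): stage4 contains stage2 ✓
(stage4, stage5): stage4 contains stage5 ✓
(stage7, stage2): stage7 contains stage2 ✓
(stage7, stage4): stage7 contains stage4 ✓
(stage7, stage5): stage7 contains stage5 ✓
(stage7, stage8): stage7 contains stage8 ✓
(stage8, stage2): stage8 contains stage2 ✓
(stage8, stage4): stage8 contains stage4 ✓
(stage8, stage5): stage8 contains stage5 ✓
(stage9, stage1): stage9 contains stage1 ✓
Count: 13.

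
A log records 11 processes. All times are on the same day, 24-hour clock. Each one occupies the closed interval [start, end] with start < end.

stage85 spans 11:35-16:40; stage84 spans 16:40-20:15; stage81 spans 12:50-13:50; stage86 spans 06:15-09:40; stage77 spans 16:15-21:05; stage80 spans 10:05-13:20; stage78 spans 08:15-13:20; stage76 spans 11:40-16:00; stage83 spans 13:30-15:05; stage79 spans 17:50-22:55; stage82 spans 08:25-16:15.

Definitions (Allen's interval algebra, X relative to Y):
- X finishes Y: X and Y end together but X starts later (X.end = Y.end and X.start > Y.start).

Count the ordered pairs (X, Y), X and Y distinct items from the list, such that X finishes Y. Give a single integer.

1

Checking all 110 ordered pairs for relation 'finishes'; matching pairs in alphabetical order:
(stage80, stage78): stage80 finishes stage78 ✓
Count: 1.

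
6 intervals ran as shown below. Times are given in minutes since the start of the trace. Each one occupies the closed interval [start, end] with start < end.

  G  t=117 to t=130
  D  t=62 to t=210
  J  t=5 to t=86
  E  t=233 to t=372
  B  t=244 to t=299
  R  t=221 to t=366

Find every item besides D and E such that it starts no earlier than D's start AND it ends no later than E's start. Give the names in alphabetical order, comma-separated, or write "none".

Conditions: its start is no earlier than D's start (X.start >= t=62) AND its end is no later than E's start (X.end <= t=233).
B: start t=244 >= t=62? ✓; end t=299 <= t=233? ✗ → no.
G: start t=117 >= t=62? ✓; end t=130 <= t=233? ✓ → yes.
J: start t=5 >= t=62? ✗; end t=86 <= t=233? ✓ → no.
R: start t=221 >= t=62? ✓; end t=366 <= t=233? ✗ → no.
Result: G.

G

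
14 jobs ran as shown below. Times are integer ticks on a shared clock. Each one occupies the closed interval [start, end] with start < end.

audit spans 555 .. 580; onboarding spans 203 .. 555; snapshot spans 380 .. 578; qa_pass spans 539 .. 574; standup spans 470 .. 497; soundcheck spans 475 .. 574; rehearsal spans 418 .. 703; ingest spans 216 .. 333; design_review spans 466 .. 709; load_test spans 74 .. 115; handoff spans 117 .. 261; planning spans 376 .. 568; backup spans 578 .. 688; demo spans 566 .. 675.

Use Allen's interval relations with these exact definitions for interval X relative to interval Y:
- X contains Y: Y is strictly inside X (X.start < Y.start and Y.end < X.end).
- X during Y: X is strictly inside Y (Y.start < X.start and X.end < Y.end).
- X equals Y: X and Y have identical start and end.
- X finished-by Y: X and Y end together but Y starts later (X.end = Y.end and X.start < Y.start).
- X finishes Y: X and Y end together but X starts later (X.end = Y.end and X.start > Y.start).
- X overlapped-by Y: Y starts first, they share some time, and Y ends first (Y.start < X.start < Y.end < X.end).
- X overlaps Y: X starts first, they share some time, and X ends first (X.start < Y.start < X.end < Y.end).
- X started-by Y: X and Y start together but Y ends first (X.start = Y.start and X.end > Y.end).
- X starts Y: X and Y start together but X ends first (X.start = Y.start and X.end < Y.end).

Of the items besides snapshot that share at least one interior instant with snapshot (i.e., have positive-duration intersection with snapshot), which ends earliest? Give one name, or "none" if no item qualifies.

standup

Target snapshot = [380, 578].
audit [555, 580] → overlapped-by → candidate.
backup [578, 688] → met-by → excluded.
demo [566, 675] → overlapped-by → candidate.
design_review [466, 709] → overlapped-by → candidate.
handoff [117, 261] → before → excluded.
ingest [216, 333] → before → excluded.
load_test [74, 115] → before → excluded.
onboarding [203, 555] → overlaps → candidate.
planning [376, 568] → overlaps → candidate.
qa_pass [539, 574] → during → candidate.
rehearsal [418, 703] → overlapped-by → candidate.
soundcheck [475, 574] → during → candidate.
standup [470, 497] → during → candidate.
Among candidates, earliest end is 497 → standup.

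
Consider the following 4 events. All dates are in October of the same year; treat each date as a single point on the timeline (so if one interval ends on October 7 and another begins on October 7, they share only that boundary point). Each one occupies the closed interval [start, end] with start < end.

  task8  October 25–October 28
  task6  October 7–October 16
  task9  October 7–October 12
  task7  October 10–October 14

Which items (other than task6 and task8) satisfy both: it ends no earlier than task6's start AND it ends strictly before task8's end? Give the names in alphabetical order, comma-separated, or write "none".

task7, task9

Conditions: its end is no earlier than task6's start (X.end >= October 7) AND its end is strictly before task8's end (X.end < October 28).
task7: end October 14 >= October 7? ✓; end October 14 < October 28? ✓ → yes.
task9: end October 12 >= October 7? ✓; end October 12 < October 28? ✓ → yes.
Result: task7, task9.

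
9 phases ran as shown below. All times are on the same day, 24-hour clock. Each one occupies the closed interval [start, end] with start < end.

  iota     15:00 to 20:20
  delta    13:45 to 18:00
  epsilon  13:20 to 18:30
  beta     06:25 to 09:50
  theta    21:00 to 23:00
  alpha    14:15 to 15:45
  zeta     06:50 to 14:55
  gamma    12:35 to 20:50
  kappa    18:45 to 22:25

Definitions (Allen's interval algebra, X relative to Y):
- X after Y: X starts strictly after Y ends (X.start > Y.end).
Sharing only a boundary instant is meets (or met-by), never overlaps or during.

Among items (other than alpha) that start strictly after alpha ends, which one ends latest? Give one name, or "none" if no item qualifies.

Target alpha = [14:15, 15:45].
beta [06:25, 09:50] → before → excluded.
delta [13:45, 18:00] → contains → excluded.
epsilon [13:20, 18:30] → contains → excluded.
gamma [12:35, 20:50] → contains → excluded.
iota [15:00, 20:20] → overlapped-by → excluded.
kappa [18:45, 22:25] → after → candidate.
theta [21:00, 23:00] → after → candidate.
zeta [06:50, 14:55] → overlaps → excluded.
Among candidates, latest end is 23:00 → theta.

theta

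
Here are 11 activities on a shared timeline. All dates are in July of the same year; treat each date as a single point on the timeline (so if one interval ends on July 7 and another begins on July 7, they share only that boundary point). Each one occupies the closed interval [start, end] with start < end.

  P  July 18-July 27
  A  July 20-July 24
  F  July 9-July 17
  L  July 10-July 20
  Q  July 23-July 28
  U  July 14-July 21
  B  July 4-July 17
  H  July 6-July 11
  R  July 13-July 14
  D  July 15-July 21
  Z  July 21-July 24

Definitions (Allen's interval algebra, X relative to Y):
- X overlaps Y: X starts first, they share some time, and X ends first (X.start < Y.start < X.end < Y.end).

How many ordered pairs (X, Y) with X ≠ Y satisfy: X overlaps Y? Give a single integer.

18

Checking all 110 ordered pairs for relation 'overlaps'; matching pairs in alphabetical order:
(A, Q): A overlaps Q ✓
(B, D): B overlaps D ✓
(B, L): B overlaps L ✓
(B, U): B overlaps U ✓
(D, A): D overlaps A ✓
(D, P): D overlaps P ✓
(F, D): F overlaps D ✓
(F, L): F overlaps L ✓
(F, U): F overlaps U ✓
(H, F): H overlaps F ✓
(H, L): H overlaps L ✓
(L, D): L overlaps D ✓
(L, P): L overlaps P ✓
(L, U): L overlaps U ✓
(P, Q): P overlaps Q ✓
(U, A): U overlaps A ✓
(U, P): U overlaps P ✓
(Z, Q): Z overlaps Q ✓
Count: 18.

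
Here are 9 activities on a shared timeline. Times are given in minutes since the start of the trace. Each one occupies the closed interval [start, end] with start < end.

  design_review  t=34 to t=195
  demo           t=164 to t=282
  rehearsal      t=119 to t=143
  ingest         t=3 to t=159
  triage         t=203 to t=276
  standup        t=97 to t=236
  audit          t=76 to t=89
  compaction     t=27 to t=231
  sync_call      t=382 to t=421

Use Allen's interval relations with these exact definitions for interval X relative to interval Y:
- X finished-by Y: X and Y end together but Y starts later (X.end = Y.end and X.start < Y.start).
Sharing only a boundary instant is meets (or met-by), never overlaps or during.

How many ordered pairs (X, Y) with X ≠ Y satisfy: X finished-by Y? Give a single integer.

0

Checking all 72 ordered pairs for relation 'finished-by'; matching pairs in alphabetical order:
No pair satisfies it.
Count: 0.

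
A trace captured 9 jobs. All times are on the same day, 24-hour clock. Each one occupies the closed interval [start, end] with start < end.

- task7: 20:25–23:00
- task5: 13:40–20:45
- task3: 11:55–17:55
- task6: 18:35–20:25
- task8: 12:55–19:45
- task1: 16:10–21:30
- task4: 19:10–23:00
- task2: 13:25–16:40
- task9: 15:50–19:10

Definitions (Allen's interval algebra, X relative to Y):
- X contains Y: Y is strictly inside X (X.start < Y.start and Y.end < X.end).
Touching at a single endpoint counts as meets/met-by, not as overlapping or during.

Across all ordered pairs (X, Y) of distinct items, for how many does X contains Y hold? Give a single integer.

6

Checking all 72 ordered pairs for relation 'contains'; matching pairs in alphabetical order:
(task1, task6): task1 contains task6 ✓
(task3, task2): task3 contains task2 ✓
(task5, task6): task5 contains task6 ✓
(task5, task9): task5 contains task9 ✓
(task8, task2): task8 contains task2 ✓
(task8, task9): task8 contains task9 ✓
Count: 6.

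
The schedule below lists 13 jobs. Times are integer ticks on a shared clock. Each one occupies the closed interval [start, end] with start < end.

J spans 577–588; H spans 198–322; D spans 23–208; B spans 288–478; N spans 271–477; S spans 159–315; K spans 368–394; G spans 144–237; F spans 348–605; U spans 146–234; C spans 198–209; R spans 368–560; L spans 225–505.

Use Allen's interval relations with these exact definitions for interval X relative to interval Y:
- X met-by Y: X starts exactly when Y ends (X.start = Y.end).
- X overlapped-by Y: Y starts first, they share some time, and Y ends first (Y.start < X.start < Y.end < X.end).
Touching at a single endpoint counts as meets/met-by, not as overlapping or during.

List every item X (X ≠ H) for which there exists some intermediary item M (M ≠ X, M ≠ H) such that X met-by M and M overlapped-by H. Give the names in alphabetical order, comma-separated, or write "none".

Target H = [198, 322].
Intermediaries M with M overlapped-by H: B, L, N.
Via B — items with X met-by B: none.
Via L — items with X met-by L: none.
Via N — items with X met-by N: none.
Union: none.

none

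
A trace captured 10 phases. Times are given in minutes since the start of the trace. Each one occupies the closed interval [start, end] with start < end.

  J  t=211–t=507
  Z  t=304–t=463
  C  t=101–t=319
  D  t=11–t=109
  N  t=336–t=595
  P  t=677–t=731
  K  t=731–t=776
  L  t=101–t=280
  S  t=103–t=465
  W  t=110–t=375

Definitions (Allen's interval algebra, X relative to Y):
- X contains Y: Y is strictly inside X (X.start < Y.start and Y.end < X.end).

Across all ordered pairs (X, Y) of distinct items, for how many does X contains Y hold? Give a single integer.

Checking all 90 ordered pairs for relation 'contains'; matching pairs in alphabetical order:
(J, Z): J contains Z ✓
(S, W): S contains W ✓
(S, Z): S contains Z ✓
Count: 3.

3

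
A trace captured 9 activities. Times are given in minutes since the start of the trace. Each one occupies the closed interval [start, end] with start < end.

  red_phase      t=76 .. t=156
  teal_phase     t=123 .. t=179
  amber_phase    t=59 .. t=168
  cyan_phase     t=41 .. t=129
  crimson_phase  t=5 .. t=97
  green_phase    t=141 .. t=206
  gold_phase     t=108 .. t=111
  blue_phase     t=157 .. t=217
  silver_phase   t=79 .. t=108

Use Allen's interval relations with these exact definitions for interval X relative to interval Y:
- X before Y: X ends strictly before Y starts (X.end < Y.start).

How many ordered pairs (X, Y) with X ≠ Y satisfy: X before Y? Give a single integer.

Checking all 72 ordered pairs for relation 'before'; matching pairs in alphabetical order:
(crimson_phase, blue_phase): crimson_phase before blue_phase ✓
(crimson_phase, gold_phase): crimson_phase before gold_phase ✓
(crimson_phase, green_phase): crimson_phase before green_phase ✓
(crimson_phase, teal_phase): crimson_phase before teal_phase ✓
(cyan_phase, blue_phase): cyan_phase before blue_phase ✓
(cyan_phase, green_phase): cyan_phase before green_phase ✓
(gold_phase, blue_phase): gold_phase before blue_phase ✓
(gold_phase, green_phase): gold_phase before green_phase ✓
(gold_phase, teal_phase): gold_phase before teal_phase ✓
(red_phase, blue_phase): red_phase before blue_phase ✓
(silver_phase, blue_phase): silver_phase before blue_phase ✓
(silver_phase, green_phase): silver_phase before green_phase ✓
(silver_phase, teal_phase): silver_phase before teal_phase ✓
Count: 13.

13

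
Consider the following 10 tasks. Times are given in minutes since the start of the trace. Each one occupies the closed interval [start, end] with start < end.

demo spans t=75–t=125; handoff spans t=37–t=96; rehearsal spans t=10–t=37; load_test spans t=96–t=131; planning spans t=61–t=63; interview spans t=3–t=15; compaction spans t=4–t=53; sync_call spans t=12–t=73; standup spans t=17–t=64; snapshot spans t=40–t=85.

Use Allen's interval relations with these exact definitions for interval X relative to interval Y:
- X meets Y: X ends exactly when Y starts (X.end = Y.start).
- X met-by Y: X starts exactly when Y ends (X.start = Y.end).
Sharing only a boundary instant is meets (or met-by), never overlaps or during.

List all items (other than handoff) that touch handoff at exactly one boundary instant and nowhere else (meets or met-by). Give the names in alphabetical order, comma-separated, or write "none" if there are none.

load_test, rehearsal

Target handoff = [t=37, t=96].
compaction [t=4, t=53] → overlaps → no.
demo [t=75, t=125] → overlapped-by → no.
interview [t=3, t=15] → before → no.
load_test [t=96, t=131] → met-by → yes.
planning [t=61, t=63] → during → no.
rehearsal [t=10, t=37] → meets → yes.
snapshot [t=40, t=85] → during → no.
standup [t=17, t=64] → overlaps → no.
sync_call [t=12, t=73] → overlaps → no.
Result: load_test, rehearsal.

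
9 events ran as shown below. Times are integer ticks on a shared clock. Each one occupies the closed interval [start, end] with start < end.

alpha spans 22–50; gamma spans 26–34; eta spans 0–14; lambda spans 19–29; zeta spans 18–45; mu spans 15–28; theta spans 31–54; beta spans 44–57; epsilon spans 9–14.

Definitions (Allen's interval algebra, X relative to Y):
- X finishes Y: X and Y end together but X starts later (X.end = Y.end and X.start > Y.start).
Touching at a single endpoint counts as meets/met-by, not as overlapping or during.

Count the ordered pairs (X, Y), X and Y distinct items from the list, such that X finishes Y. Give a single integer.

Checking all 72 ordered pairs for relation 'finishes'; matching pairs in alphabetical order:
(epsilon, eta): epsilon finishes eta ✓
Count: 1.

1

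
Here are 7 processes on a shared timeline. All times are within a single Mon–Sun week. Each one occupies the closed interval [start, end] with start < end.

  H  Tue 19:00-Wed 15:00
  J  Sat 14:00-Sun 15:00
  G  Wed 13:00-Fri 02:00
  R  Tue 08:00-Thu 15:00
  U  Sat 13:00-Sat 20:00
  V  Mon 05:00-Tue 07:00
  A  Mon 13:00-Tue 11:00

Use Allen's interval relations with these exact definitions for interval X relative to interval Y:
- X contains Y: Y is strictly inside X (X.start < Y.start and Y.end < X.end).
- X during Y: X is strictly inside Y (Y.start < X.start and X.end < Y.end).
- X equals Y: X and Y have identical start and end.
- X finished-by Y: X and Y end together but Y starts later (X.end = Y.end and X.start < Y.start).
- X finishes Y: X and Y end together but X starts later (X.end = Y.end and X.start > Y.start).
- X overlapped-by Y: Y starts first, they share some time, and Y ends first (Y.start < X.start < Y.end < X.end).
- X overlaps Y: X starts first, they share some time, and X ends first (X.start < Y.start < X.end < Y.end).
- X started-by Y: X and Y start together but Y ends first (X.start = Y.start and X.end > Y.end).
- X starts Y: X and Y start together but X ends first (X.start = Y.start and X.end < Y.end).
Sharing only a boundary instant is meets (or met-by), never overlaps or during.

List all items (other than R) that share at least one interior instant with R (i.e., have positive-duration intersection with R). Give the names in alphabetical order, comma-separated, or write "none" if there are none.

A, G, H

Target R = [Tue 08:00, Thu 15:00].
A [Mon 13:00, Tue 11:00] → overlaps → yes.
G [Wed 13:00, Fri 02:00] → overlapped-by → yes.
H [Tue 19:00, Wed 15:00] → during → yes.
J [Sat 14:00, Sun 15:00] → after → no.
U [Sat 13:00, Sat 20:00] → after → no.
V [Mon 05:00, Tue 07:00] → before → no.
Result: A, G, H.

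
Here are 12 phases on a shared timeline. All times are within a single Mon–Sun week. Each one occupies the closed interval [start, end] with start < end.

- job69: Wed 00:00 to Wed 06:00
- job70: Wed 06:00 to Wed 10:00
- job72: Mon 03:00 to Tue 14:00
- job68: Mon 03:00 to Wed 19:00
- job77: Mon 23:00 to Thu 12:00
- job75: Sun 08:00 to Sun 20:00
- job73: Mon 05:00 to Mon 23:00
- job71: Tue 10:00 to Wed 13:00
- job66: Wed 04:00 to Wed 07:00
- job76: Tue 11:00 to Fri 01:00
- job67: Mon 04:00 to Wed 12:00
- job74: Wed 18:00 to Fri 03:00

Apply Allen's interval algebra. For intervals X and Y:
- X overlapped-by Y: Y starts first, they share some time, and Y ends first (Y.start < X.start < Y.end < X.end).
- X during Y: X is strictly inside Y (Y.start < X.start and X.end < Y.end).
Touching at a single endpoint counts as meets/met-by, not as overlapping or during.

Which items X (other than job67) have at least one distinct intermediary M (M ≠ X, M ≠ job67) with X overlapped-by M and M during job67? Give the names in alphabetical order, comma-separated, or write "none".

job66, job70

Target job67 = [Mon 04:00, Wed 12:00].
Intermediaries M with M during job67: job66, job69, job70, job73.
Via job66 — items with X overlapped-by job66: job70.
Via job69 — items with X overlapped-by job69: job66.
Via job70 — items with X overlapped-by job70: none.
Via job73 — items with X overlapped-by job73: none.
Union: job66, job70.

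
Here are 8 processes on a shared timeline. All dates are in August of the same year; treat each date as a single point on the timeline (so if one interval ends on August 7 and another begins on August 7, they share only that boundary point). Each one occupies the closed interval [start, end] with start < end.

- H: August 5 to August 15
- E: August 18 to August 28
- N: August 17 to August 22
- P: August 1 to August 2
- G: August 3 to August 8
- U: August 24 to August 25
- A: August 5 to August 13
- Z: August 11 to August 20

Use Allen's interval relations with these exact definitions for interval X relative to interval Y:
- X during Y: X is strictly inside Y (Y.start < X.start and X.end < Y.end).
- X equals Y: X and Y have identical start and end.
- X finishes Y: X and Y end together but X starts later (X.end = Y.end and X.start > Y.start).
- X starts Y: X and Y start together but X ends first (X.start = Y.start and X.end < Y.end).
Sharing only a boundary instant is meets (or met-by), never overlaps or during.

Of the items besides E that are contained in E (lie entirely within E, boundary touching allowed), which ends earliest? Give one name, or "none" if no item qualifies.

Target E = [August 18, August 28].
A [August 5, August 13] → before → excluded.
G [August 3, August 8] → before → excluded.
H [August 5, August 15] → before → excluded.
N [August 17, August 22] → overlaps → excluded.
P [August 1, August 2] → before → excluded.
U [August 24, August 25] → during → candidate.
Z [August 11, August 20] → overlaps → excluded.
Among candidates, earliest end is August 25 → U.

U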